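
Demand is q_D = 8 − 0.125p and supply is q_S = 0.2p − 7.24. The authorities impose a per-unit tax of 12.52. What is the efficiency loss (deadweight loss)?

In inverse form: demand p = 64 − 8q, supply p = 36.2 + 5q.
Competitive equilibrium: 64 − 8q = 36.2 + 5q → q* = 2.1385, p* = 46.8923.
With the tax, the buyer price exceeds the seller price by 12.52: (64 − 8q) − (36.2 + 5q) = 12.52 → q' = 1.1754.
Δq = 2.1385 − 1.1754 = 0.9631; the wedge equals the tax, 12.52.
DWL = ½ × 0.9631 × 12.52 = 6.03.

6.03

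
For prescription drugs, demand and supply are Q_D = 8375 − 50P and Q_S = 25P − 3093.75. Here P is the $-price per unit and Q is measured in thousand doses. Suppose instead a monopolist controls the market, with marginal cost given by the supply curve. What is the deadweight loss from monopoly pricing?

$996.91 thousand

In inverse form: demand P = 167.5 − 0.02Q, supply P = 123.75 + 0.04Q.
Competitive equilibrium: 167.5 − 0.02Q = 123.75 + 0.04Q → Q* = 729.1667, P* = 152.9167.
Marginal revenue: MR = 167.5 − 0.04Q. Set MR = MC: 167.5 − 0.04Q = 123.75 + 0.04Q → Q_m = 546.875.
Price P_m = 167.5 − 0.02·546.875 = 156.5625; MC(Q_m) = 123.75 + 0.04·546.875 = 145.625.
Competitive Q* = 729.1667, so ΔQ = 182.2917; wedge = 156.5625 − 145.625 = 10.9375.
Welfare loss = ½ × 182.2917 × 10.9375 = $996.91 thousand.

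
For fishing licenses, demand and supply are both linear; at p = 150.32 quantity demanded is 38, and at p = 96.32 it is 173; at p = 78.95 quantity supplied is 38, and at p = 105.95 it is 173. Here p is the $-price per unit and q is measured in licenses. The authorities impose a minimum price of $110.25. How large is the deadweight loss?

$105.75

Demand slope = (96.32 − 150.32)/(173 − 38) = −0.4, so p = 165.52 − 0.4q.
Supply slope = (105.95 − 78.95)/(173 − 38) = 0.2, so p = 71.35 + 0.2q.
Competitive equilibrium: 165.52 − 0.4q = 71.35 + 0.2q → q* = 156.95, p* = 102.74.
At the floor p = 110.25, quantity demanded = (165.52 − 110.25)/0.4 = 138.175.
Sellers' marginal cost at q' = 138.175: 71.35 + 0.2·138.175 = 98.985.
Δq = 156.95 − 138.175 = 18.775; wedge = 110.25 − 98.985 = 11.265.
Welfare loss = ½ × 18.775 × 11.265 = $105.75.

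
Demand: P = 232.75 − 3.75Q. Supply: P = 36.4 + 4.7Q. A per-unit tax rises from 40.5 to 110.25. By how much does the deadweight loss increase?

Competitive equilibrium: 232.75 − 3.75Q = 36.4 + 4.7Q → Q* = 23.2367, P* = 145.6124.
For a per-unit tax t: ΔQ = t/8.45, so DWL = ½·t·(t/8.45) = t²/16.9.
At t = 40.5: DWL = 97.056. At t = 110.25: DWL = 719.234.
Increase = 719.234 − 97.056 = 622.18.

622.18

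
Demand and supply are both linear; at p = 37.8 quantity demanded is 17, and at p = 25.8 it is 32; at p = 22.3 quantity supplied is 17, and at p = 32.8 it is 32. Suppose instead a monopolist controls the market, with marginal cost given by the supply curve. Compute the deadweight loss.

Demand slope = (25.8 − 37.8)/(32 − 17) = −0.8, so p = 51.4 − 0.8q.
Supply slope = (32.8 − 22.3)/(32 − 17) = 0.7, so p = 10.4 + 0.7q.
Competitive equilibrium: 51.4 − 0.8q = 10.4 + 0.7q → q* = 27.3333, p* = 29.5333.
Marginal revenue: MR = 51.4 − 1.6q. Set MR = MC: 51.4 − 1.6q = 10.4 + 0.7q → q_m = 17.8261.
Price p_m = 51.4 − 0.8·17.8261 = 37.1391; MC(q_m) = 10.4 + 0.7·17.8261 = 22.8783.
Competitive q* = 27.3333, so Δq = 9.5072; wedge = 37.1391 − 22.8783 = 14.2608.
DWL = ½ × 9.5072 × 14.2608 = 67.79.

67.79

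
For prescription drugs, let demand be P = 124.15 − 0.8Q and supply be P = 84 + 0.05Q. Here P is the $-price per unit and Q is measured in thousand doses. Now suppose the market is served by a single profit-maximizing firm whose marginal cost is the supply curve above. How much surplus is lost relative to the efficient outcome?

$222.91 thousand

Competitive equilibrium: 124.15 − 0.8Q = 84 + 0.05Q → Q* = 47.2353, P* = 86.3618.
Marginal revenue: MR = 124.15 − 1.6Q. Set MR = MC: 124.15 − 1.6Q = 84 + 0.05Q → Q_m = 24.3333.
Price P_m = 124.15 − 0.8·24.3333 = 104.6834; MC(Q_m) = 84 + 0.05·24.3333 = 85.2167.
Competitive Q* = 47.2353, so ΔQ = 22.902; wedge = 104.6834 − 85.2167 = 19.4667.
Deadweight loss = ½ × 22.902 × 19.4667 = $222.91 thousand.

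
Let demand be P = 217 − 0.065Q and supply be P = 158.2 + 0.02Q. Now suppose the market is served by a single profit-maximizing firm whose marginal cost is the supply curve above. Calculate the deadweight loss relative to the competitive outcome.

Competitive equilibrium: 217 − 0.065Q = 158.2 + 0.02Q → Q* = 691.7647, P* = 172.0353.
Marginal revenue: MR = 217 − 0.13Q. Set MR = MC: 217 − 0.13Q = 158.2 + 0.02Q → Q_m = 392.
Price P_m = 217 − 0.065·392 = 191.52; MC(Q_m) = 158.2 + 0.02·392 = 166.04.
Competitive Q* = 691.7647, so ΔQ = 299.7647; wedge = 191.52 − 166.04 = 25.48.
The triangle = ½ × 299.7647 × 25.48 = 3819.

3819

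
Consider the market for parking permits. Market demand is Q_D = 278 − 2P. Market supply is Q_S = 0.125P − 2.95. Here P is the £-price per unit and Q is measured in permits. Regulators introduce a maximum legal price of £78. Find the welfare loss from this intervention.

In inverse form: demand P = 139 − 0.5Q, supply P = 23.6 + 8Q.
Competitive equilibrium: 139 − 0.5Q = 23.6 + 8Q → Q* = 13.5765, P* = 132.2118.
At the ceiling P = 78, quantity supplied = (78 − 23.6)/8 = 6.8.
Willingness to pay at Q' = 6.8: 139 − 0.5·6.8 = 135.6.
ΔQ = 13.5765 − 6.8 = 6.7765; wedge = 135.6 − 78 = 57.6.
Welfare loss = ½ × 6.7765 × 57.6 = £195.16.

£195.16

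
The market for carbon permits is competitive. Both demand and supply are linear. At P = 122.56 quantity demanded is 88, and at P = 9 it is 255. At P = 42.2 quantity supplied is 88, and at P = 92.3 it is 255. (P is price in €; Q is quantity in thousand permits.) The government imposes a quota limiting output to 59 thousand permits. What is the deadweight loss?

€6037.29 thousand

Demand slope = (9 − 122.56)/(255 − 88) = −0.68, so P = 182.4 − 0.68Q.
Supply slope = (92.3 − 42.2)/(255 − 88) = 0.3, so P = 15.8 + 0.3Q.
Competitive equilibrium: 182.4 − 0.68Q = 15.8 + 0.3Q → Q* = 170, P* = 66.8.
At Q = 59: demand price = 182.4 − 0.68·59 = 142.28; supply price = 15.8 + 0.3·59 = 33.5.
ΔQ = 170 − 59 = 111; wedge = 142.28 − 33.5 = 108.78.
DWL = ½ × 111 × 108.78 = €6037.29 thousand.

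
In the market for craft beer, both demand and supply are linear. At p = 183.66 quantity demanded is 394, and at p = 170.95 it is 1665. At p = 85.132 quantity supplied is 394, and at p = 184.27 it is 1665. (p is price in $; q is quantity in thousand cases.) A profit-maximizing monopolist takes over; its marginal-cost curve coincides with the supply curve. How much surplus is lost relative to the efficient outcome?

$1049.65 thousand

Demand slope = (170.95 − 183.66)/(1665 − 394) = −0.01, so p = 187.6 − 0.01q.
Supply slope = (184.27 − 85.132)/(1665 − 394) = 0.078, so p = 54.4 + 0.078q.
Competitive equilibrium: 187.6 − 0.01q = 54.4 + 0.078q → q* = 1513.6364, p* = 172.4636.
Marginal revenue: MR = 187.6 − 0.02q. Set MR = MC: 187.6 − 0.02q = 54.4 + 0.078q → q_m = 1359.1837.
Price p_m = 187.6 − 0.01·1359.1837 = 174.0082; MC(q_m) = 54.4 + 0.078·1359.1837 = 160.4163.
Competitive q* = 1513.6364, so Δq = 154.4527; wedge = 174.0082 − 160.4163 = 13.5919.
Deadweight loss = ½ × 154.4527 × 13.5919 = $1049.65 thousand.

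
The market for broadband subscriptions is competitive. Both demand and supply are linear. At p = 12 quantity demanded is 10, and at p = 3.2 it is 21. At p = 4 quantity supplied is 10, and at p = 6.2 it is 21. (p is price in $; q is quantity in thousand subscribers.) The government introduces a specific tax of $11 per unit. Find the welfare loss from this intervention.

Demand slope = (3.2 − 12)/(21 − 10) = −0.8, so p = 20 − 0.8q.
Supply slope = (6.2 − 4)/(21 − 10) = 0.2, so p = 2 + 0.2q.
Competitive equilibrium: 20 − 0.8q = 2 + 0.2q → q* = 18, p* = 5.6.
With the tax, the buyer price exceeds the seller price by 11: (20 − 0.8q) − (2 + 0.2q) = 11 → q' = 7.
Δq = 18 − 7 = 11; the wedge equals the tax, 11.
Deadweight loss = ½ × 11 × 11 = $60.50 thousand.

$60.50 thousand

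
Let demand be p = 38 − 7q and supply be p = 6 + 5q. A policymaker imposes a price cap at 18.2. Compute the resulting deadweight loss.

0.31

Competitive equilibrium: 38 − 7q = 6 + 5q → q* = 2.6667, p* = 19.3333.
At the ceiling p = 18.2, quantity supplied = (18.2 − 6)/5 = 2.44.
Willingness to pay at q' = 2.44: 38 − 7·2.44 = 20.92.
Δq = 2.6667 − 2.44 = 0.2267; wedge = 20.92 − 18.2 = 2.72.
DWL = ½ × 0.2267 × 2.72 = 0.31.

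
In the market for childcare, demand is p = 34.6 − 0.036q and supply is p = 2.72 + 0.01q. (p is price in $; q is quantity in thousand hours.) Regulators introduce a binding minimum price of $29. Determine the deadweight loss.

$6644.55 thousand

Competitive equilibrium: 34.6 − 0.036q = 2.72 + 0.01q → q* = 693.043478, p* = 9.650435.
At the floor p = 29, quantity demanded = (34.6 − 29)/0.036 = 155.555556.
Sellers' marginal cost at q' = 155.555556: 2.72 + 0.01·155.555556 = 4.275556.
Δq = 693.043478 − 155.555556 = 537.487922; wedge = 29 − 4.275556 = 24.724444.
DWL = ½ × 537.487922 × 24.724444 = $6644.55 thousand.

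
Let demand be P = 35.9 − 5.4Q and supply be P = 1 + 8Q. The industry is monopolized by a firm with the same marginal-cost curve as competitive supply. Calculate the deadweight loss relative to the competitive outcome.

Competitive equilibrium: 35.9 − 5.4Q = 1 + 8Q → Q* = 2.6045, P* = 21.8358.
Marginal revenue: MR = 35.9 − 10.8Q. Set MR = MC: 35.9 − 10.8Q = 1 + 8Q → Q_m = 1.8564.
Price P_m = 35.9 − 5.4·1.8564 = 25.8754; MC(Q_m) = 1 + 8·1.8564 = 15.8512.
Competitive Q* = 2.6045, so ΔQ = 0.7481; wedge = 25.8754 − 15.8512 = 10.0242.
DWL = ½ × 0.7481 × 10.0242 = 3.75.

3.75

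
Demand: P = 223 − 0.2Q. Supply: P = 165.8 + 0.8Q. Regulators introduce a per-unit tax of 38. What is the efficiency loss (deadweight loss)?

Competitive equilibrium: 223 − 0.2Q = 165.8 + 0.8Q → Q* = 57.2, P* = 211.56.
With the tax, the buyer price exceeds the seller price by 38: (223 − 0.2Q) − (165.8 + 0.8Q) = 38 → Q' = 19.2.
ΔQ = 57.2 − 19.2 = 38; the wedge equals the tax, 38.
The triangle = ½ × 38 × 38 = 722.

722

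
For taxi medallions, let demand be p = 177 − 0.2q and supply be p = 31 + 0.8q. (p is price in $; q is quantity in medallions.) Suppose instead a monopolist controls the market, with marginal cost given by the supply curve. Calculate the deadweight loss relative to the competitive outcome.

$296.06

Competitive equilibrium: 177 − 0.2q = 31 + 0.8q → q* = 146, p* = 147.8.
Marginal revenue: MR = 177 − 0.4q. Set MR = MC: 177 − 0.4q = 31 + 0.8q → q_m = 121.66667.
Price p_m = 177 − 0.2·121.66667 = 152.66667; MC(q_m) = 31 + 0.8·121.66667 = 128.33334.
Competitive q* = 146, so Δq = 24.33333; wedge = 152.66667 − 128.33334 = 24.33333.
Deadweight loss = ½ × 24.33333 × 24.33333 = $296.06.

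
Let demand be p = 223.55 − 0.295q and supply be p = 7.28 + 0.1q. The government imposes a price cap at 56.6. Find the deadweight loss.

Competitive equilibrium: 223.55 − 0.295q = 7.28 + 0.1q → q* = 547.519, p* = 62.0319.
At the ceiling p = 56.6, quantity supplied = (56.6 − 7.28)/0.1 = 493.2.
Willingness to pay at q' = 493.2: 223.55 − 0.295·493.2 = 78.056.
Δq = 547.519 − 493.2 = 54.319; wedge = 78.056 − 56.6 = 21.456.
The triangle = ½ × 54.319 × 21.456 = 582.73.

582.73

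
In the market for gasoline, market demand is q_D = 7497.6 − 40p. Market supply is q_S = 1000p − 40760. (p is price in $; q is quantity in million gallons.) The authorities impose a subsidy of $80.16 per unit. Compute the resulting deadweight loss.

$123569.72 million

In inverse form: demand p = 187.44 − 0.025q, supply p = 40.76 + 0.001q.
Competitive equilibrium: 187.44 − 0.025q = 40.76 + 0.001q → q* = 5641.5385, p* = 46.4015.
The subsidy lowers effective supply by 80.16: p = 0.001q − 39.4.
New quantity: 187.44 − 0.025q = 0.001q − 39.4 → q' = 8724.6154.
Overproduction Δq = 8724.6154 − 5641.5385 = 3083.0769; wedge = subsidy = 80.16.
Deadweight loss = ½ × 3083.0769 × 80.16 = $123569.72 million.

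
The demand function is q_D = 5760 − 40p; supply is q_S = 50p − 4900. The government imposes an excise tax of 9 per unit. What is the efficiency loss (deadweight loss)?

In inverse form: demand p = 144 − 0.025q, supply p = 98 + 0.02q.
Competitive equilibrium: 144 − 0.025q = 98 + 0.02q → q* = 1022.2222, p* = 118.4444.
With the tax, the buyer price exceeds the seller price by 9: (144 − 0.025q) − (98 + 0.02q) = 9 → q' = 822.2222.
Δq = 1022.2222 − 822.2222 = 200; the wedge equals the tax, 9.
The triangle = ½ × 200 × 9 = 900.

900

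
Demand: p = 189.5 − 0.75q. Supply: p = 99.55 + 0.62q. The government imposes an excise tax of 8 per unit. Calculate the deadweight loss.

Competitive equilibrium: 189.5 − 0.75q = 99.55 + 0.62q → q* = 65.6569, p* = 140.2573.
With the tax, the buyer price exceeds the seller price by 8: (189.5 − 0.75q) − (99.55 + 0.62q) = 8 → q' = 59.8175.
Δq = 65.6569 − 59.8175 = 5.8394; the wedge equals the tax, 8.
Deadweight loss = ½ × 5.8394 × 8 = 23.36.

23.36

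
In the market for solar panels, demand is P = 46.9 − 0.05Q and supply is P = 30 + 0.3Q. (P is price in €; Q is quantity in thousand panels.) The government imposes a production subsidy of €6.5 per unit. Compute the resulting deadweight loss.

€60.36 thousand

Competitive equilibrium: 46.9 − 0.05Q = 30 + 0.3Q → Q* = 48.2857, P* = 44.4857.
The subsidy lowers effective supply by 6.5: P = 23.5 + 0.3Q.
New quantity: 46.9 − 0.05Q = 23.5 + 0.3Q → Q' = 66.8571.
Overproduction ΔQ = 66.8571 − 48.2857 = 18.5714; wedge = subsidy = 6.5.
The triangle = ½ × 18.5714 × 6.5 = €60.36 thousand.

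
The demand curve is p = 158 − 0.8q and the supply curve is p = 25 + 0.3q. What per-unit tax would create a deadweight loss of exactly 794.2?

Competitive equilibrium: 158 − 0.8q = 25 + 0.3q → q* = 120.9091, p* = 61.2727.
A tax t gives Δq = t/1.1 and wedge t, so DWL = t²/2.2.
t²/2.2 = 794.2 → t² = 1747.24 → t = 41.8.

41.8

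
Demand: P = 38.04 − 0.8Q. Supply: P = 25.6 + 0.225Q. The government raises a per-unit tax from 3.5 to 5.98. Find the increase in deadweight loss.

11.47

Competitive equilibrium: 38.04 − 0.8Q = 25.6 + 0.225Q → Q* = 12.1366, P* = 28.3307.
For a per-unit tax t: ΔQ = t/1.025, so DWL = ½·t·(t/1.025) = t²/2.05.
At t = 3.5: DWL = 5.976. At t = 5.98: DWL = 17.444.
Increase = 17.444 − 5.976 = 11.47.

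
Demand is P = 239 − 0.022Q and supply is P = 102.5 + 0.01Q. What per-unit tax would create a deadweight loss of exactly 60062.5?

Competitive equilibrium: 239 − 0.022Q = 102.5 + 0.01Q → Q* = 4265.625, P* = 145.1563.
A tax t gives ΔQ = t/0.032 and wedge t, so DWL = t²/0.064.
t²/0.064 = 60062.5 → t² = 3844 → t = 62.

62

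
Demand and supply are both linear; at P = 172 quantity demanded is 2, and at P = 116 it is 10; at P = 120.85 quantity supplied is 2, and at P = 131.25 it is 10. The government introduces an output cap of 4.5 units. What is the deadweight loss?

Demand slope = (116 − 172)/(10 − 2) = −7, so P = 186 − 7Q.
Supply slope = (131.25 − 120.85)/(10 − 2) = 1.3, so P = 118.25 + 1.3Q.
Competitive equilibrium: 186 − 7Q = 118.25 + 1.3Q → Q* = 8.1627, P* = 128.8614.
At Q = 4.5: demand price = 186 − 7·4.5 = 154.5; supply price = 118.25 + 1.3·4.5 = 124.1.
ΔQ = 8.1627 − 4.5 = 3.6627; wedge = 154.5 − 124.1 = 30.4.
Welfare loss = ½ × 3.6627 × 30.4 = 55.67.

55.67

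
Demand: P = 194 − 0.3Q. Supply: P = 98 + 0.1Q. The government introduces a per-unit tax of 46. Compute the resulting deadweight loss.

Competitive equilibrium: 194 − 0.3Q = 98 + 0.1Q → Q* = 240, P* = 122.
With the tax, the buyer price exceeds the seller price by 46: (194 − 0.3Q) − (98 + 0.1Q) = 46 → Q' = 125.
ΔQ = 240 − 125 = 115; the wedge equals the tax, 46.
Deadweight loss = ½ × 115 × 46 = 2645.

2645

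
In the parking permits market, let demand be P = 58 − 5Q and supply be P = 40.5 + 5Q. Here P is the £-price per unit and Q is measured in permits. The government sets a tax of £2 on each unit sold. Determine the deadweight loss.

Competitive equilibrium: 58 − 5Q = 40.5 + 5Q → Q* = 1.75, P* = 49.25.
With the tax, the buyer price exceeds the seller price by 2: (58 − 5Q) − (40.5 + 5Q) = 2 → Q' = 1.55.
ΔQ = 1.75 − 1.55 = 0.2; the wedge equals the tax, 2.
Deadweight loss = ½ × 0.2 × 2 = £0.20.

£0.20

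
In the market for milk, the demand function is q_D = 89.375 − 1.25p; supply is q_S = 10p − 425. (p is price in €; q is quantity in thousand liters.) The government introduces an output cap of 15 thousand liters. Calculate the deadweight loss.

In inverse form: demand p = 71.5 − 0.8q, supply p = 42.5 + 0.1q.
Competitive equilibrium: 71.5 − 0.8q = 42.5 + 0.1q → q* = 32.2222, p* = 45.7222.
At q = 15: demand price = 71.5 − 0.8·15 = 59.5; supply price = 42.5 + 0.1·15 = 44.
Δq = 32.2222 − 15 = 17.2222; wedge = 59.5 − 44 = 15.5.
Welfare loss = ½ × 17.2222 × 15.5 = €133.47 thousand.

€133.47 thousand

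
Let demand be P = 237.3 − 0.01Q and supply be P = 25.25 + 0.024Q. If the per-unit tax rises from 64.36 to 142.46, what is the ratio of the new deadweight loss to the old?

4.900

Competitive equilibrium: 237.3 − 0.01Q = 25.25 + 0.024Q → Q* = 6236.7647, P* = 174.9324.
For a per-unit tax t: ΔQ = t/0.034, so DWL = ½·t·(t/0.034) = t²/0.068.
At t = 64.36: DWL = 60914.847. At t = 142.46: DWL = 298453.7.
Ratio = (142.46/64.36)² = 4.900.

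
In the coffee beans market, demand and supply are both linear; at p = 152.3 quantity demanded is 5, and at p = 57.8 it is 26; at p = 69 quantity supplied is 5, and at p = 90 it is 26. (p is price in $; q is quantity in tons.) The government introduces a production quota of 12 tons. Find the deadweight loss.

Demand slope = (57.8 − 152.3)/(26 − 5) = −4.5, so p = 174.8 − 4.5q.
Supply slope = (90 − 69)/(26 − 5) = 1, so p = 64 + q.
Competitive equilibrium: 174.8 − 4.5q = 64 + q → q* = 20.1455, p* = 84.1455.
At q = 12: demand price = 174.8 − 4.5·12 = 120.8; supply price = 64 + 1·12 = 76.
Δq = 20.1455 − 12 = 8.1455; wedge = 120.8 − 76 = 44.8.
DWL = ½ × 8.1455 × 44.8 = $182.46.

$182.46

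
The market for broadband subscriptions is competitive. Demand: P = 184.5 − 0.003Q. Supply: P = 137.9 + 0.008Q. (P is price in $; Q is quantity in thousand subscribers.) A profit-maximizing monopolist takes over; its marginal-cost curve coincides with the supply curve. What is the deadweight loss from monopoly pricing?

$4532.48 thousand

Competitive equilibrium: 184.5 − 0.003Q = 137.9 + 0.008Q → Q* = 4236.36364, P* = 171.79091.
Marginal revenue: MR = 184.5 − 0.006Q. Set MR = MC: 184.5 − 0.006Q = 137.9 + 0.008Q → Q_m = 3328.57143.
Price P_m = 184.5 − 0.003·3328.57143 = 174.51429; MC(Q_m) = 137.9 + 0.008·3328.57143 = 164.52857.
Competitive Q* = 4236.36364, so ΔQ = 907.79221; wedge = 174.51429 − 164.52857 = 9.98572.
The triangle = ½ × 907.79221 × 9.98572 = $4532.48 thousand.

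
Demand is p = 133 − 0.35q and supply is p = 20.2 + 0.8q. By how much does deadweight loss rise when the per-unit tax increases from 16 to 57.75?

Competitive equilibrium: 133 − 0.35q = 20.2 + 0.8q → q* = 98.087, p* = 98.6696.
For a per-unit tax t: Δq = t/1.15, so DWL = ½·t·(t/1.15) = t²/2.3.
At t = 16: DWL = 111.304. At t = 57.75: DWL = 1450.027.
Increase = 1450.027 − 111.304 = 1338.72.

1338.72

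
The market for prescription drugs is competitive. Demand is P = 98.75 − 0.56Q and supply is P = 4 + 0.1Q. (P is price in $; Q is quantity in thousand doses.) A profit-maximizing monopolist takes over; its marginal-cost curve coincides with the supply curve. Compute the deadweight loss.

$1432.98 thousand

Competitive equilibrium: 98.75 − 0.56Q = 4 + 0.1Q → Q* = 143.5606, P* = 18.3561.
Marginal revenue: MR = 98.75 − 1.12Q. Set MR = MC: 98.75 − 1.12Q = 4 + 0.1Q → Q_m = 77.6639.
Price P_m = 98.75 − 0.56·77.6639 = 55.2582; MC(Q_m) = 4 + 0.1·77.6639 = 11.7664.
Competitive Q* = 143.5606, so ΔQ = 65.8967; wedge = 55.2582 − 11.7664 = 43.4918.
The triangle = ½ × 65.8967 × 43.4918 = $1432.98 thousand.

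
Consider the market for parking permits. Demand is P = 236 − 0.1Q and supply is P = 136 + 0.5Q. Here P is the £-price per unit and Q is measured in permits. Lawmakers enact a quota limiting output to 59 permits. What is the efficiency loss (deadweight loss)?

Competitive equilibrium: 236 − 0.1Q = 136 + 0.5Q → Q* = 166.6667, P* = 219.3333.
At Q = 59: demand price = 236 − 0.1·59 = 230.1; supply price = 136 + 0.5·59 = 165.5.
ΔQ = 166.6667 − 59 = 107.6667; wedge = 230.1 − 165.5 = 64.6.
DWL = ½ × 107.6667 × 64.6 = £3477.63.

£3477.63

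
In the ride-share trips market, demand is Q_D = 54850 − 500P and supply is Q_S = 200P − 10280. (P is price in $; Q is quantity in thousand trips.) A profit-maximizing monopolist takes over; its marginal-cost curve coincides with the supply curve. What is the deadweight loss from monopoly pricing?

$11989.03 thousand

In inverse form: demand P = 109.7 − 0.002Q, supply P = 51.4 + 0.005Q.
Competitive equilibrium: 109.7 − 0.002Q = 51.4 + 0.005Q → Q* = 8328.571429, P* = 93.042857.
Marginal revenue: MR = 109.7 − 0.004Q. Set MR = MC: 109.7 − 0.004Q = 51.4 + 0.005Q → Q_m = 6477.777778.
Price P_m = 109.7 − 0.002·6477.777778 = 96.744444; MC(Q_m) = 51.4 + 0.005·6477.777778 = 83.788889.
Competitive Q* = 8328.571429, so ΔQ = 1850.793651; wedge = 96.744444 − 83.788889 = 12.955555.
Welfare loss = ½ × 1850.793651 × 12.955555 = $11989.03 thousand.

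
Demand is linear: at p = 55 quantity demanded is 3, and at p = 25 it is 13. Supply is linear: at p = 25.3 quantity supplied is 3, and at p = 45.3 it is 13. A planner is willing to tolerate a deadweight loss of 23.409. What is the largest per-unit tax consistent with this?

15.3

Demand slope = (25 − 55)/(13 − 3) = −3, so p = 64 − 3q.
Supply slope = (45.3 − 25.3)/(13 − 3) = 2, so p = 19.3 + 2q.
Competitive equilibrium: 64 − 3q = 19.3 + 2q → q* = 8.94, p* = 37.18.
A tax t gives Δq = t/5 and wedge t, so DWL = t²/10.
t²/10 = 23.409 → t² = 234.09 → t = 15.3.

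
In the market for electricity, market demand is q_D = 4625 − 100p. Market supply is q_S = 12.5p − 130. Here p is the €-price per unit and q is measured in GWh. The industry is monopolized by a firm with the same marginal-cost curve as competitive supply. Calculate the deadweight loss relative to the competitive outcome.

In inverse form: demand p = 46.25 − 0.01q, supply p = 10.4 + 0.08q.
Competitive equilibrium: 46.25 − 0.01q = 10.4 + 0.08q → q* = 398.3333, p* = 42.2667.
Marginal revenue: MR = 46.25 − 0.02q. Set MR = MC: 46.25 − 0.02q = 10.4 + 0.08q → q_m = 358.5.
Price p_m = 46.25 − 0.01·358.5 = 42.665; MC(q_m) = 10.4 + 0.08·358.5 = 39.08.
Competitive q* = 398.3333, so Δq = 39.8333; wedge = 42.665 − 39.08 = 3.585.
DWL = ½ × 39.8333 × 3.585 = €71.40.

€71.40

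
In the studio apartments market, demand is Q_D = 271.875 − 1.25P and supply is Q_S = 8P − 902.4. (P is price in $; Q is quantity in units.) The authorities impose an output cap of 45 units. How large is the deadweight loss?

In inverse form: demand P = 217.5 − 0.8Q, supply P = 112.8 + 0.125Q.
Competitive equilibrium: 217.5 − 0.8Q = 112.8 + 0.125Q → Q* = 113.1892, P* = 126.9486.
At Q = 45: demand price = 217.5 − 0.8·45 = 181.5; supply price = 112.8 + 0.125·45 = 118.425.
ΔQ = 113.1892 − 45 = 68.1892; wedge = 181.5 − 118.425 = 63.075.
DWL = ½ × 68.1892 × 63.075 = $2150.52.

$2150.52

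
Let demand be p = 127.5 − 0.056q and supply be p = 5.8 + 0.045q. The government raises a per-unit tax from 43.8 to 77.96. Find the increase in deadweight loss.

20590.70

Competitive equilibrium: 127.5 − 0.056q = 5.8 + 0.045q → q* = 1204.9505, p* = 60.0228.
For a per-unit tax t: Δq = t/0.101, so DWL = ½·t·(t/0.101) = t²/0.202.
At t = 43.8: DWL = 9497.228. At t = 77.96: DWL = 30087.929.
Increase = 30087.929 − 9497.228 = 20590.70.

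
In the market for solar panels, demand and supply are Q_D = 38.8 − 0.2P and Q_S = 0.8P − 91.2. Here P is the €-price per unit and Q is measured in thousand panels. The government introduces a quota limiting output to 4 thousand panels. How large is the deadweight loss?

€242 thousand

In inverse form: demand P = 194 − 5Q, supply P = 114 + 1.25Q.
Competitive equilibrium: 194 − 5Q = 114 + 1.25Q → Q* = 12.8, P* = 130.
At Q = 4: demand price = 194 − 5·4 = 174; supply price = 114 + 1.25·4 = 119.
ΔQ = 12.8 − 4 = 8.8; wedge = 174 − 119 = 55.
Deadweight loss = ½ × 8.8 × 55 = €242 thousand.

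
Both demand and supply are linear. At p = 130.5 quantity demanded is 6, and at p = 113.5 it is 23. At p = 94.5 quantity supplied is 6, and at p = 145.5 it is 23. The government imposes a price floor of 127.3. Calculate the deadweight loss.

Demand slope = (113.5 − 130.5)/(23 − 6) = −1, so p = 136.5 − q.
Supply slope = (145.5 − 94.5)/(23 − 6) = 3, so p = 76.5 + 3q.
Competitive equilibrium: 136.5 − q = 76.5 + 3q → q* = 15, p* = 121.5.
At the floor p = 127.3, quantity demanded = (136.5 − 127.3)/1 = 9.2.
Sellers' marginal cost at q' = 9.2: 76.5 + 3·9.2 = 104.1.
Δq = 15 − 9.2 = 5.8; wedge = 127.3 − 104.1 = 23.2.
DWL = ½ × 5.8 × 23.2 = 67.28.

67.28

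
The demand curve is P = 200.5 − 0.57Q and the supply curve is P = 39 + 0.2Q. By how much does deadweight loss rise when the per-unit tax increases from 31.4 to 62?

1855.87

Competitive equilibrium: 200.5 − 0.57Q = 39 + 0.2Q → Q* = 209.7403, P* = 80.9481.
For a per-unit tax t: ΔQ = t/0.77, so DWL = ½·t·(t/0.77) = t²/1.54.
At t = 31.4: DWL = 640.234. At t = 62: DWL = 2496.104.
Increase = 2496.104 − 640.234 = 1855.87.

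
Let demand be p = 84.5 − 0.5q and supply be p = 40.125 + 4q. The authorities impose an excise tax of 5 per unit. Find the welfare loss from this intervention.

2.78

Competitive equilibrium: 84.5 − 0.5q = 40.125 + 4q → q* = 9.8611, p* = 79.5694.
With the tax, the buyer price exceeds the seller price by 5: (84.5 − 0.5q) − (40.125 + 4q) = 5 → q' = 8.75.
Δq = 9.8611 − 8.75 = 1.1111; the wedge equals the tax, 5.
Welfare loss = ½ × 1.1111 × 5 = 2.78.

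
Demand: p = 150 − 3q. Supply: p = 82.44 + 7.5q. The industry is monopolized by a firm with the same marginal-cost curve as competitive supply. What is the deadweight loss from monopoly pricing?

Competitive equilibrium: 150 − 3q = 82.44 + 7.5q → q* = 6.4343, p* = 130.6971.
Marginal revenue: MR = 150 − 6q. Set MR = MC: 150 − 6q = 82.44 + 7.5q → q_m = 5.0044.
Price p_m = 150 − 3·5.0044 = 134.9868; MC(q_m) = 82.44 + 7.5·5.0044 = 119.973.
Competitive q* = 6.4343, so Δq = 1.4299; wedge = 134.9868 − 119.973 = 15.0138.
Deadweight loss = ½ × 1.4299 × 15.0138 = 10.73.

10.73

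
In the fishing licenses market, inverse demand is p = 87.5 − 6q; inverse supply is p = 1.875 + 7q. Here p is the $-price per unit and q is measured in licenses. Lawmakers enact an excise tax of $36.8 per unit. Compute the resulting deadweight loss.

$52.09

Competitive equilibrium: 87.5 − 6q = 1.875 + 7q → q* = 6.58654, p* = 47.98077.
With the tax, the buyer price exceeds the seller price by 36.8: (87.5 − 6q) − (1.875 + 7q) = 36.8 → q' = 3.75577.
Δq = 6.58654 − 3.75577 = 2.83077; the wedge equals the tax, 36.8.
The triangle = ½ × 2.83077 × 36.8 = $52.09.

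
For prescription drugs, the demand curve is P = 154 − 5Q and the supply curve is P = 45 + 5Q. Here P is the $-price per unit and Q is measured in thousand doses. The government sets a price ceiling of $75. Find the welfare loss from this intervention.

$120.05 thousand

Competitive equilibrium: 154 − 5Q = 45 + 5Q → Q* = 10.9, P* = 99.5.
At the ceiling P = 75, quantity supplied = (75 − 45)/5 = 6.
Willingness to pay at Q' = 6: 154 − 5·6 = 124.
ΔQ = 10.9 − 6 = 4.9; wedge = 124 − 75 = 49.
The triangle = ½ × 4.9 × 49 = $120.05 thousand.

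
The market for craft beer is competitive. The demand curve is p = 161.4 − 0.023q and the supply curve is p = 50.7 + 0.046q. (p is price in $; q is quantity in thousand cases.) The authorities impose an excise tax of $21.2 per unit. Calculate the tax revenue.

Competitive equilibrium: 161.4 − 0.023q = 50.7 + 0.046q → q* = 1604.3478, p* = 124.5.
With the tax, the buyer price exceeds the seller price by 21.2: (161.4 − 0.023q) − (50.7 + 0.046q) = 21.2 → q' = 1297.1014.
Tax revenue = 21.2 × 1297.1014 = $27498.55 thousand.

$27498.55 thousand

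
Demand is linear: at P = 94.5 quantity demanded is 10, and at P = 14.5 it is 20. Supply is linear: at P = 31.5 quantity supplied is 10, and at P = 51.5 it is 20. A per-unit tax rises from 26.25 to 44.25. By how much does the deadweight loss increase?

Demand slope = (14.5 − 94.5)/(20 − 10) = −8, so P = 174.5 − 8Q.
Supply slope = (51.5 − 31.5)/(20 − 10) = 2, so P = 11.5 + 2Q.
Competitive equilibrium: 174.5 − 8Q = 11.5 + 2Q → Q* = 16.3, P* = 44.1.
For a per-unit tax t: ΔQ = t/10, so DWL = ½·t·(t/10) = t²/20.
At t = 26.25: DWL = 34.453. At t = 44.25: DWL = 97.903.
Increase = 97.903 − 34.453 = 63.45.

63.45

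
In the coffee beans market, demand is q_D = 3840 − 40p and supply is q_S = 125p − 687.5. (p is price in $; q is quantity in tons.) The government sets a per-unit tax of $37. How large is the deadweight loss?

In inverse form: demand p = 96 − 0.025q, supply p = 5.5 + 0.008q.
Competitive equilibrium: 96 − 0.025q = 5.5 + 0.008q → q* = 2742.4242, p* = 27.4394.
With the tax, the buyer price exceeds the seller price by 37: (96 − 0.025q) − (5.5 + 0.008q) = 37 → q' = 1621.2121.
Δq = 2742.4242 − 1621.2121 = 1121.2121; the wedge equals the tax, 37.
DWL = ½ × 1121.2121 × 37 = $20742.42.

$20742.42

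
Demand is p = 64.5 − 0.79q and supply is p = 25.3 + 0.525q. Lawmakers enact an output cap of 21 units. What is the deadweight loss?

Competitive equilibrium: 64.5 − 0.79q = 25.3 + 0.525q → q* = 29.8099, p* = 40.9502.
At q = 21: demand price = 64.5 − 0.79·21 = 47.91; supply price = 25.3 + 0.525·21 = 36.325.
Δq = 29.8099 − 21 = 8.8099; wedge = 47.91 − 36.325 = 11.585.
The triangle = ½ × 8.8099 × 11.585 = 51.03.

51.03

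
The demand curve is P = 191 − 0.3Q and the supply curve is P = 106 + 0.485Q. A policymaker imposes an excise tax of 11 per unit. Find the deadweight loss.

77.07

Competitive equilibrium: 191 − 0.3Q = 106 + 0.485Q → Q* = 108.2803, P* = 158.5159.
With the tax, the buyer price exceeds the seller price by 11: (191 − 0.3Q) − (106 + 0.485Q) = 11 → Q' = 94.2675.
ΔQ = 108.2803 − 94.2675 = 14.0128; the wedge equals the tax, 11.
DWL = ½ × 14.0128 × 11 = 77.07.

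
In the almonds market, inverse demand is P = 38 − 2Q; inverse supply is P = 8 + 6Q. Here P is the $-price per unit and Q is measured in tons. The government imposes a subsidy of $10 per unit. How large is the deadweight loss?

Competitive equilibrium: 38 − 2Q = 8 + 6Q → Q* = 3.75, P* = 30.5.
The subsidy lowers effective supply by 10: P = 6Q − 2.
New quantity: 38 − 2Q = 6Q − 2 → Q' = 5.
Overproduction ΔQ = 5 − 3.75 = 1.25; wedge = subsidy = 10.
DWL = ½ × 1.25 × 10 = $6.25.

$6.25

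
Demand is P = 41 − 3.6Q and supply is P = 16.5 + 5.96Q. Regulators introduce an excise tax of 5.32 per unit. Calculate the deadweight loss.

1.48

Competitive equilibrium: 41 − 3.6Q = 16.5 + 5.96Q → Q* = 2.5628, P* = 31.7741.
With the tax, the buyer price exceeds the seller price by 5.32: (41 − 3.6Q) − (16.5 + 5.96Q) = 5.32 → Q' = 2.0063.
ΔQ = 2.5628 − 2.0063 = 0.5565; the wedge equals the tax, 5.32.
DWL = ½ × 0.5565 × 5.32 = 1.48.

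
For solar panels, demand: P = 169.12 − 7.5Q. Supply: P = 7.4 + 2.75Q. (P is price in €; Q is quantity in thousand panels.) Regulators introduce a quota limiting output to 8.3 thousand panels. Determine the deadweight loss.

€286.56 thousand

Competitive equilibrium: 169.12 − 7.5Q = 7.4 + 2.75Q → Q* = 15.7776, P* = 50.7883.
At Q = 8.3: demand price = 169.12 − 7.5·8.3 = 106.87; supply price = 7.4 + 2.75·8.3 = 30.225.
ΔQ = 15.7776 − 8.3 = 7.4776; wedge = 106.87 − 30.225 = 76.645.
Deadweight loss = ½ × 7.4776 × 76.645 = €286.56 thousand.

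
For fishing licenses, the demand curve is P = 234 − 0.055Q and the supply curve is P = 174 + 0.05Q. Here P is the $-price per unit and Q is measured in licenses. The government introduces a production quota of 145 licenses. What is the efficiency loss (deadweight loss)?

Competitive equilibrium: 234 − 0.055Q = 174 + 0.05Q → Q* = 571.4286, P* = 202.5714.
At Q = 145: demand price = 234 − 0.055·145 = 226.025; supply price = 174 + 0.05·145 = 181.25.
ΔQ = 571.4286 − 145 = 426.4286; wedge = 226.025 − 181.25 = 44.775.
DWL = ½ × 426.4286 × 44.775 = $9546.67.

$9546.67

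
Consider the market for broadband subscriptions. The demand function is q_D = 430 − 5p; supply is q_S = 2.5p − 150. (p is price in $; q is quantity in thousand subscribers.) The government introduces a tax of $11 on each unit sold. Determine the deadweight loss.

$100.83 thousand

In inverse form: demand p = 86 − 0.2q, supply p = 60 + 0.4q.
Competitive equilibrium: 86 − 0.2q = 60 + 0.4q → q* = 43.3333, p* = 77.3333.
With the tax, the buyer price exceeds the seller price by 11: (86 − 0.2q) − (60 + 0.4q) = 11 → q' = 25.
Δq = 43.3333 − 25 = 18.3333; the wedge equals the tax, 11.
DWL = ½ × 18.3333 × 11 = $100.83 thousand.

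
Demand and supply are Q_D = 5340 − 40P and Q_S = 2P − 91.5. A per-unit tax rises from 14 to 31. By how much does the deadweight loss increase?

728.57

In inverse form: demand P = 133.5 − 0.025Q, supply P = 45.75 + 0.5Q.
Competitive equilibrium: 133.5 − 0.025Q = 45.75 + 0.5Q → Q* = 167.1429, P* = 129.3214.
For a per-unit tax t: ΔQ = t/0.525, so DWL = ½·t·(t/0.525) = t²/1.05.
At t = 14: DWL = 186.667. At t = 31: DWL = 915.238.
Increase = 915.238 − 186.667 = 728.57.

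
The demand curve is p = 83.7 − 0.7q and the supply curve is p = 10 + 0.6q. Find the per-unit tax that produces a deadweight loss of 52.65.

11.7

Competitive equilibrium: 83.7 − 0.7q = 10 + 0.6q → q* = 56.6923, p* = 44.0154.
A tax t gives Δq = t/1.3 and wedge t, so DWL = t²/2.6.
t²/2.6 = 52.65 → t² = 136.89 → t = 11.7.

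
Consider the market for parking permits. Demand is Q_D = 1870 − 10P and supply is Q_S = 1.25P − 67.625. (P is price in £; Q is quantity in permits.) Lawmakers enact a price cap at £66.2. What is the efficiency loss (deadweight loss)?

In inverse form: demand P = 187 − 0.1Q, supply P = 54.1 + 0.8Q.
Competitive equilibrium: 187 − 0.1Q = 54.1 + 0.8Q → Q* = 147.6667, P* = 172.2333.
At the ceiling P = 66.2, quantity supplied = (66.2 − 54.1)/0.8 = 15.125.
Willingness to pay at Q' = 15.125: 187 − 0.1·15.125 = 185.4875.
ΔQ = 147.6667 − 15.125 = 132.5417; wedge = 185.4875 − 66.2 = 119.2875.
DWL = ½ × 132.5417 × 119.2875 = £7905.28.

£7905.28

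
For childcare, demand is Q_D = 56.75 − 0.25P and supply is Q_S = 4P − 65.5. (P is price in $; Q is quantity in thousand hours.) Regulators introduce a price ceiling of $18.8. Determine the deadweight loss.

$3376.04 thousand

In inverse form: demand P = 227 − 4Q, supply P = 16.375 + 0.25Q.
Competitive equilibrium: 227 − 4Q = 16.375 + 0.25Q → Q* = 49.5588, P* = 28.7647.
At the ceiling P = 18.8, quantity supplied = (18.8 − 16.375)/0.25 = 9.7.
Willingness to pay at Q' = 9.7: 227 − 4·9.7 = 188.2.
ΔQ = 49.5588 − 9.7 = 39.8588; wedge = 188.2 − 18.8 = 169.4.
The triangle = ½ × 39.8588 × 169.4 = $3376.04 thousand.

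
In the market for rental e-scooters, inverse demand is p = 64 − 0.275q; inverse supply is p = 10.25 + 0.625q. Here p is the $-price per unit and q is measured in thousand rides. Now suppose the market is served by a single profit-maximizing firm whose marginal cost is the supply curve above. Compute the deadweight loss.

Competitive equilibrium: 64 − 0.275q = 10.25 + 0.625q → q* = 59.7222, p* = 47.5764.
Marginal revenue: MR = 64 − 0.55q. Set MR = MC: 64 − 0.55q = 10.25 + 0.625q → q_m = 45.7447.
Price p_m = 64 − 0.275·45.7447 = 51.4202; MC(q_m) = 10.25 + 0.625·45.7447 = 38.8404.
Competitive q* = 59.7222, so Δq = 13.9775; wedge = 51.4202 − 38.8404 = 12.5798.
Deadweight loss = ½ × 13.9775 × 12.5798 = $87.92 thousand.

$87.92 thousand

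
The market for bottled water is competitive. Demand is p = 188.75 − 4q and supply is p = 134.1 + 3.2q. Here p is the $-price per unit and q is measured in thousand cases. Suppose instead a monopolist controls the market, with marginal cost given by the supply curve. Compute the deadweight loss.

$26.45 thousand

Competitive equilibrium: 188.75 − 4q = 134.1 + 3.2q → q* = 7.5903, p* = 158.3889.
Marginal revenue: MR = 188.75 − 8q. Set MR = MC: 188.75 − 8q = 134.1 + 3.2q → q_m = 4.8795.
Price p_m = 188.75 − 4·4.8795 = 169.232; MC(q_m) = 134.1 + 3.2·4.8795 = 149.7144.
Competitive q* = 7.5903, so Δq = 2.7108; wedge = 169.232 − 149.7144 = 19.5176.
Deadweight loss = ½ × 2.7108 × 19.5176 = $26.45 thousand.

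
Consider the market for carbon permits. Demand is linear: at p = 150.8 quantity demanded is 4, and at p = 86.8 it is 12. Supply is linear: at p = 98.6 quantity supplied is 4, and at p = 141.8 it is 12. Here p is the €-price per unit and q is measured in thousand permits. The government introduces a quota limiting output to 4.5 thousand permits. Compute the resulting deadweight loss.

Demand slope = (86.8 − 150.8)/(12 − 4) = −8, so p = 182.8 − 8q.
Supply slope = (141.8 − 98.6)/(12 − 4) = 5.4, so p = 77 + 5.4q.
Competitive equilibrium: 182.8 − 8q = 77 + 5.4q → q* = 7.8955, p* = 119.6358.
At q = 4.5: demand price = 182.8 − 8·4.5 = 146.8; supply price = 77 + 5.4·4.5 = 101.3.
Δq = 7.8955 − 4.5 = 3.3955; wedge = 146.8 − 101.3 = 45.5.
The triangle = ½ × 3.3955 × 45.5 = €77.25 thousand.

€77.25 thousand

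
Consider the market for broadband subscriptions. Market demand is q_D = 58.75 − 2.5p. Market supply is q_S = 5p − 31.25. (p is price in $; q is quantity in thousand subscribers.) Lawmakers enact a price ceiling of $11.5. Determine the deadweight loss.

In inverse form: demand p = 23.5 − 0.4q, supply p = 6.25 + 0.2q.
Competitive equilibrium: 23.5 − 0.4q = 6.25 + 0.2q → q* = 28.75, p* = 12.
At the ceiling p = 11.5, quantity supplied = (11.5 − 6.25)/0.2 = 26.25.
Willingness to pay at q' = 26.25: 23.5 − 0.4·26.25 = 13.
Δq = 28.75 − 26.25 = 2.5; wedge = 13 − 11.5 = 1.5.
The triangle = ½ × 2.5 × 1.5 = $1.875 thousand.

$1.875 thousand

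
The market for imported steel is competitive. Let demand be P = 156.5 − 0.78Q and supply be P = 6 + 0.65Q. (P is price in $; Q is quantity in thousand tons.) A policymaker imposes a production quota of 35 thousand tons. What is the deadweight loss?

$3528.04 thousand

Competitive equilibrium: 156.5 − 0.78Q = 6 + 0.65Q → Q* = 105.24476, P* = 74.40909.
At Q = 35: demand price = 156.5 − 0.78·35 = 129.2; supply price = 6 + 0.65·35 = 28.75.
ΔQ = 105.24476 − 35 = 70.24476; wedge = 129.2 − 28.75 = 100.45.
DWL = ½ × 70.24476 × 100.45 = $3528.04 thousand.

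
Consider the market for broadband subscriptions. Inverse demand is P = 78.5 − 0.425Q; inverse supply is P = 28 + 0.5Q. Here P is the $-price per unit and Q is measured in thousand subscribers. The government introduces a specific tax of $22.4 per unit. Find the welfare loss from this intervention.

Competitive equilibrium: 78.5 − 0.425Q = 28 + 0.5Q → Q* = 54.5946, P* = 55.2973.
With the tax, the buyer price exceeds the seller price by 22.4: (78.5 − 0.425Q) − (28 + 0.5Q) = 22.4 → Q' = 30.3784.
ΔQ = 54.5946 − 30.3784 = 24.2162; the wedge equals the tax, 22.4.
DWL = ½ × 24.2162 × 22.4 = $271.22 thousand.

$271.22 thousand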